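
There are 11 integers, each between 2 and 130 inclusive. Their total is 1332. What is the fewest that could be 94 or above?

9

Each value short of 94 is at most 93, costing at least 130 − 93 = 37 against the maximum total of 1430.
We can afford to lose at most 1430 − 1332 = 98, so at most ⌊98/37⌋ = 2 fall short, and at least 9 are ≥ 94.
Exactly 9 works: 9 values at 130 and 2 at 93 total 1356; lower one of the high values by 24 (still ≥ 94) to hit 1332.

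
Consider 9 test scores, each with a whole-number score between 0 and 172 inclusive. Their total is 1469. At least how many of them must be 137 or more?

7

Each value short of 137 is at most 136, costing at least 172 − 136 = 36 against the maximum total of 1548.
We can afford to lose at most 1548 − 1469 = 79, so at most ⌊79/36⌋ = 2 fall short, and at least 7 are ≥ 137.
Exactly 7 works: 7 values at 172 and 2 at 136 total 1476; lower one of the high values by 7 (still ≥ 137) to hit 1469.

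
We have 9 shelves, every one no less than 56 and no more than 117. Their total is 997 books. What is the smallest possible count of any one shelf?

To make one shelf as small as possible, make the other 8 as large as possible.
The other 8 contribute at most 8 × 117 = 936, leaving at least 997 − 936 = 61.
Since 61 ≥ 56, this is achievable: one at 61 and 8 at 117.

61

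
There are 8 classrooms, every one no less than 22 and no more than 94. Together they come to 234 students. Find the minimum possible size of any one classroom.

To make one classroom as small as possible, make the other 7 as large as possible.
The other 7 can take up 7 × 94 = 658 ≥ 234 − 22, so one classroom can sit at its floor of 22.
Achievable: one at 22 and the other 7 totalling 212, which fits since 7 × 22 ≤ 212 ≤ 7 × 94.

22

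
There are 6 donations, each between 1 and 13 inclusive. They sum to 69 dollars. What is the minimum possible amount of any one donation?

To make one donation as small as possible, make the other 5 as large as possible.
The other 5 contribute at most 5 × 13 = 65, leaving at least 69 − 65 = 4.
Since 4 ≥ 1, this is achievable: one at 4 and 5 at 13.

4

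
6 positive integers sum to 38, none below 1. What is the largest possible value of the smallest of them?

6

If every one of the 6 were at least 7, the total would be at least 6 × 7 = 42 > 38.
Achievable: 4 of them at 6 and 2 at 7 total 38.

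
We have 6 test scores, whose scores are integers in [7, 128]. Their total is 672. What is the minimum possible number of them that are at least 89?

If only k of them are at least 89, the other 6 − k are at most 88, so the total is at most k·128 + (6 − k)·88.
This must reach 672, so k·128 + (6 − k)·88 ≥ 672, giving k ≥ 4.
Exactly 4 works: 4 values at 128 and 2 at 88 total 688; lower one of the high values by 16 (still ≥ 89) to hit 672.

4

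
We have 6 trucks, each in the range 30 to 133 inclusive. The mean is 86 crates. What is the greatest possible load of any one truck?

133

To make one truck as large as possible, make the other 5 as small as possible.
The total is 6 × 86 = 516.
The other 5 contribute at least 5 × 30 = 150, leaving at most 516 − 150 = 366.
But each truck is capped at 133, so the maximum is 133.
Achievable: one at 133 and the other 5 totalling 383, which fits since 5 × 30 ≤ 383 ≤ 5 × 133.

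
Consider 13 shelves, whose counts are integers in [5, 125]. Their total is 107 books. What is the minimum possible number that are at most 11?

7

Each value above 11 is at least 12, contributing at least 12 − 5 = 7 above the floor 5.
The sum exceeds the floor total 65 by 42, so at most ⌊42/7⌋ = 6 exceed 11, and at least 7 are ≤ 11.
Exactly 7 works: 7 values at 5 and 6 at 12 total 107.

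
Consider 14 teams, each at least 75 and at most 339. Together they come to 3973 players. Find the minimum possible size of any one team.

75

Minimizing one value means maximizing the remaining 13.
The other 13 can take up 13 × 339 = 4407 ≥ 3973 − 75, so one team can sit at its floor of 75.
Achievable: one at 75 and the other 13 totalling 3898, which fits since 13 × 75 ≤ 3898 ≤ 13 × 339.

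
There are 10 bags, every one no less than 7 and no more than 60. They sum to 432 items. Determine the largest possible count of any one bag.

60

Maximizing one value means minimizing the remaining 9.
The other 9 contribute at least 9 × 7 = 63, leaving at most 432 − 63 = 369.
But each bag is capped at 60, so the maximum is 60.
Achievable: one at 60 and the other 9 totalling 372, which fits since 9 × 7 ≤ 372 ≤ 9 × 60.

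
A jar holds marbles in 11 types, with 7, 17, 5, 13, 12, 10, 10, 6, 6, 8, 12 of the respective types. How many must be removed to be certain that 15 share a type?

104

In the worst case you take as many as possible of each type without reaching 15: 7 + 14 + 5 + 13 + 12 + 10 + 10 + 6 + 6 + 8 + 12 = 103.
The next one must give 15 of some type, so 103 + 1 = 104.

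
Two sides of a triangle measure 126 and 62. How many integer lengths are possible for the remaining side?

123

The triangle inequality gives |126 − 62| < c < 126 + 62, i.e. 64 < c < 188.
So c can be any integer from 65 to 187: 123 values.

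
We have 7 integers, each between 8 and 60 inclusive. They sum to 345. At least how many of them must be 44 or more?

3

Each value short of 44 is at most 43, costing at least 60 − 43 = 17 against the maximum total of 420.
We can afford to lose at most 420 − 345 = 75, so at most ⌊75/17⌋ = 4 fall short, and at least 3 are ≥ 44.
Exactly 3 works: 3 values at 60 and 4 at 43 total 352; lower one of the high values by 7 (still ≥ 44) to hit 345.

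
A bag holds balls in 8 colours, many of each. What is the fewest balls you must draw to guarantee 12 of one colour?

You could draw 11 of every colour without reaching 12 of any — 88 in all.
One more forces 12 of some colour, so 88 + 1 = 89.

89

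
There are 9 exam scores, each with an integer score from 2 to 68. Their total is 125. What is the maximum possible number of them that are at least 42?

If k of the values are ≥ 42, the total is ≥ 42k + 2(9 − k).
Setting 42k + 2(9 − k) ≤ 125 gives 40k ≤ 107, so k ≤ 2.
k = 2 is achieved by 2 values at 42 and 7 at 2, total 98; add 27 to one value (staying below 42) to reach 125.

2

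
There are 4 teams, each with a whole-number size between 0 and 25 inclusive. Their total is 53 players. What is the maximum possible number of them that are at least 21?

Suppose k of them are at least 21. Those contribute at least 21 each and the other 4 − k at least 0 each.
So the total is at least 21k + 0(4 − k) = 0 + 21k. This must be ≤ 53, giving k ≤ 2.
k = 2 is achieved by 2 values at 21 and 2 at 0, total 42; add 11 to one value (staying below 21) to reach 53.

2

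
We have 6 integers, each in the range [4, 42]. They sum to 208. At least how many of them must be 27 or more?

If only k of them are at least 27, the other 6 − k are at most 26, so the total is at most k·42 + (6 − k)·26.
This must reach 208, so k·42 + (6 − k)·26 ≥ 208, giving k ≥ 4.
Exactly 4 works: 4 values at 42 and 2 at 26 total 220; lower one of the high values by 12 (still ≥ 27) to hit 208.

4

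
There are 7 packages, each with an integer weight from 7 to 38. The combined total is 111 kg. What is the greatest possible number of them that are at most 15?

Each value at 15 or below falls at least 38 − 15 = 23 short of the ceiling 38.
The ceiling total is 7 × 38 = 266, and we need 111, so at most ⌊(266 − 111)/23⌋ = 6 can be that low.
k = 6 is achieved by 6 values at 15 and 1 at 38, total 128; lower one of the 38's by 17 (still > 15) to reach 111.

6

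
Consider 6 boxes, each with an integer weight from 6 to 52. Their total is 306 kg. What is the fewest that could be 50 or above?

Suppose at most 6 − j of them reach 50; then j values are ≤ 49 and the rest ≤ 52.
The total is then ≤ 49·j + 52·(6 − j) = 312 − 3j. For this to be ≥ 306 we need j ≤ 2, so at least 6 − 2 = 4 must reach 50.
Exactly 4 works: 4 values at 52 and 2 at 49 total 306.

4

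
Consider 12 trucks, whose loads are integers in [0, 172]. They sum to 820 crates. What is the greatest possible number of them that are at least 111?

7

If k of the values are ≥ 111, the total is ≥ 111k + 0(12 − k).
Setting 111k + 0(12 − k) ≤ 820 gives 111k ≤ 820, so k ≤ 7.
k = 7 is achieved by 7 values at 111 and 5 at 0, total 777; add 43 to one value (staying below 111) to reach 820.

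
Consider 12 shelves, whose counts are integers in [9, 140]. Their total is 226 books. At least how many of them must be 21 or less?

3

Each value above 21 is at least 22, contributing at least 22 − 9 = 13 above the floor 9.
The sum exceeds the floor total 108 by 118, so at most ⌊118/13⌋ = 9 exceed 21, and at least 3 are ≤ 21.
Exactly 3 works: 3 values at 9 and 9 at 22 total 225; raise one of the low values by 1 (still ≤ 21) to hit 226.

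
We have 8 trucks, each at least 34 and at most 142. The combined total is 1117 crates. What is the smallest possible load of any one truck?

123

Minimizing one value means maximizing the remaining 7.
The other 7 contribute at most 7 × 142 = 994, leaving at least 1117 − 994 = 123.
Since 123 ≥ 34, this is achievable: one at 123 and 7 at 142.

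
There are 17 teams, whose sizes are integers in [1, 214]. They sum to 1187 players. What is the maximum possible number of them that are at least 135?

8

If k of the values are ≥ 135, the total is ≥ 135k + 1(17 − k).
Setting 135k + 1(17 − k) ≤ 1187 gives 134k ≤ 1170, so k ≤ 8.
k = 8 is achieved by 8 values at 135 and 9 at 1, total 1089; add 98 to one value (staying below 135) to reach 1187.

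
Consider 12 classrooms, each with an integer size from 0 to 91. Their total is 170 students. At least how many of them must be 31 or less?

7

Let j be the number exceeding 31. Then the total is ≥ 32·j + 0·(12 − j) = 0 + 32j.
So 32j ≤ 170 and j ≤ 5; hence at least 12 − 5 = 7 are ≤ 31.
Exactly 7 works: 7 values at 0 and 5 at 32 total 160; raise one of the low values by 10 (still ≤ 31) to hit 170.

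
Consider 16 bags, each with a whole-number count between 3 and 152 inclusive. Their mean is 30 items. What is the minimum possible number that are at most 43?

6

The total is 16 × 30 = 480.
Each value above 43 is at least 44, contributing at least 44 − 3 = 41 above the floor 3.
The sum exceeds the floor total 48 by 432, so at most ⌊432/41⌋ = 10 exceed 43, and at least 6 are ≤ 43.
Exactly 6 works: 6 values at 3 and 10 at 44 total 458; raise one of the low values by 22 (still ≤ 43) to hit 480.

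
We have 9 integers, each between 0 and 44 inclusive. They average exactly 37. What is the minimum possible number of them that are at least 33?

4

The total is 9 × 37 = 333.
If only k of them are at least 33, the other 9 − k are at most 32, so the total is at most k·44 + (9 − k)·32.
This must reach 333, so k·44 + (9 − k)·32 ≥ 333, giving k ≥ 4.
Exactly 4 works: 4 values at 44 and 5 at 32 total 336; lower one of the high values by 3 (still ≥ 33) to hit 333.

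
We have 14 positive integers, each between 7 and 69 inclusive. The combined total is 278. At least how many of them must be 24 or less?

4

Each value above 24 is at least 25, contributing at least 25 − 7 = 18 above the floor 7.
The sum exceeds the floor total 98 by 180, so at most ⌊180/18⌋ = 10 exceed 24, and at least 4 are ≤ 24.
Exactly 4 works: 4 values at 7 and 10 at 25 total 278.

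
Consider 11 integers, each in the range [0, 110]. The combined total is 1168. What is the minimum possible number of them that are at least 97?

8

If only k of them are at least 97, the other 11 − k are at most 96, so the total is at most k·110 + (11 − k)·96.
This must reach 1168, so k·110 + (11 − k)·96 ≥ 1168, giving k ≥ 8.
Exactly 8 works: 8 values at 110 and 3 at 96 total 1168.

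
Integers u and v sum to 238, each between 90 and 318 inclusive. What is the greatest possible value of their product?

uv = u(238 − u) is maximized when u is as near 238/2 as the bounds allow.
Taking u = 119 and v = 119 (both in [90, 318]) gives uv = 14161.

14161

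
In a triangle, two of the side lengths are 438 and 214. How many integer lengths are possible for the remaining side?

427

The triangle inequality gives |438 − 214| < c < 438 + 214, i.e. 224 < c < 652.
So c can be any integer from 225 to 651: 427 values.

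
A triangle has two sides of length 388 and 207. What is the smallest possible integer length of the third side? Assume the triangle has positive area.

182

The third side must exceed |388 − 207| = 181.
The smallest integer above 181 is 182.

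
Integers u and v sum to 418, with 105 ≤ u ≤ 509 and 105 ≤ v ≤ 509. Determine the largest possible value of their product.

For a fixed sum, the product uv is largest when u and v are as close as possible.
Taking u = 209 and v = 209 (both in [105, 509]) gives uv = 43681.

43681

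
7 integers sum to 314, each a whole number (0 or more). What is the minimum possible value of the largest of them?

45

The average is 314/7 > 44, so not all 7 can be 44 or less; the largest is ≥ 45.
Achievable: 6 of them at 45 and 1 at 44 total 314.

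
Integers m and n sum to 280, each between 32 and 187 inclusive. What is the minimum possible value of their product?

mn = m(280 − m) is concave in m, so over [93, 187] it is minimized at an endpoint.
The extreme feasible split is m = 93, n = 187, giving mn = 17391.

17391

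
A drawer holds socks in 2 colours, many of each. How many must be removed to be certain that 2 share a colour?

In the worst case you draw 1 of each of the 2 colours: 2 × 1 = 2.
One more forces 2 of some colour, so 2 + 1 = 3.

3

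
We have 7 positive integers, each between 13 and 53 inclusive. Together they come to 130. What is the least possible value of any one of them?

Minimizing one value means maximizing the remaining 6.
The other 6 can take up 6 × 53 = 318 ≥ 130 − 13, so one integer can sit at its floor of 13.
Achievable: one at 13 and the other 6 totalling 117, which fits since 6 × 13 ≤ 117 ≤ 6 × 53.

13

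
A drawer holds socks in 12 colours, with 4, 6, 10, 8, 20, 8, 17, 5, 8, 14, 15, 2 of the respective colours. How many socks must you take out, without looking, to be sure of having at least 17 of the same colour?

In the worst case you take as many as possible of each colour without reaching 17: 4 + 6 + 10 + 8 + 16 + 8 + 16 + 5 + 8 + 14 + 15 + 2 = 112.
The next one must give 17 of some colour, so 112 + 1 = 113.

113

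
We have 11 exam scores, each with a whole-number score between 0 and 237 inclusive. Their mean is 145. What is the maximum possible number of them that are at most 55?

The total is 11 × 145 = 1595.
Suppose k of them are at most 55. Those contribute at most 55 each and the rest at most 237 each.
So the total is at most 55k + 237(11 − k) = 2607 − 182k. This must still be ≥ 1595, so k ≤ 5.
k = 5 is achieved by 5 values at 55 and 6 at 237, total 1697; lower one of the 237's by 102 (still > 55) to reach 1595.

5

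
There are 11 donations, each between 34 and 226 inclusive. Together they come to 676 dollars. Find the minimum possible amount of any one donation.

To make one donation as small as possible, make the other 10 as large as possible.
The other 10 can take up 10 × 226 = 2260 ≥ 676 − 34, so one donation can sit at its floor of 34.
Achievable: one at 34 and the other 10 totalling 642, which fits since 10 × 34 ≤ 642 ≤ 10 × 226.

34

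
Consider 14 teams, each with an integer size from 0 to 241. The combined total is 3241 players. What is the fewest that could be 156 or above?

13

If only k of them are at least 156, the other 14 − k are at most 155, so the total is at most k·241 + (14 − k)·155.
This must reach 3241, so k·241 + (14 − k)·155 ≥ 3241, giving k ≥ 13.
Exactly 13 works: 13 values at 241 and 1 at 155 total 3288; lower one of the high values by 47 (still ≥ 156) to hit 3241.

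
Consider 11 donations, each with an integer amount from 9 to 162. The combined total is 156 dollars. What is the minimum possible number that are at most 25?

Each value above 25 is at least 26, contributing at least 26 − 9 = 17 above the floor 9.
The sum exceeds the floor total 99 by 57, so at most ⌊57/17⌋ = 3 exceed 25, and at least 8 are ≤ 25.
Exactly 8 works: 8 values at 9 and 3 at 26 total 150; raise one of the low values by 6 (still ≤ 25) to hit 156.

8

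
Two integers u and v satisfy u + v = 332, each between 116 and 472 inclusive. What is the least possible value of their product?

uv = u(332 − u) is concave in u, so over [116, 216] it is minimized at an endpoint.
At the endpoint u = 116, v = 332 − 116 = 216, so uv = 116 × 216 = 25056.

25056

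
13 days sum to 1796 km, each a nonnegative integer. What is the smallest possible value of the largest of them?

139

The 13 values sum to 1796, so their maximum is at least ⌈1796/13⌉ = 139.
Taking 11 copies of 138 and 2 copies of 139 gives exactly 1796, so 139 is attained.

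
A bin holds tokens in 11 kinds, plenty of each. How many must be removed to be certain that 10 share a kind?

In the worst case you draw 9 of each of the 11 kinds: 11 × 9 = 99.
One more forces 10 of some kind, so 99 + 1 = 100.

100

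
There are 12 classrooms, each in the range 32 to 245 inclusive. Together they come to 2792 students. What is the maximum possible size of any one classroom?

245

Maximizing one value means minimizing the remaining 11.
The other 11 contribute at least 11 × 32 = 352, leaving at most 2792 − 352 = 2440.
But each classroom is capped at 245, so the maximum is 245.
Achievable: one at 245 and the other 11 totalling 2547, which fits since 11 × 32 ≤ 2547 ≤ 11 × 245.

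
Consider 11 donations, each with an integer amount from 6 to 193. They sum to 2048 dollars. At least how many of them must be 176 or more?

7

Suppose at most 11 − j of them reach 176; then j values are ≤ 175 and the rest ≤ 193.
The total is then ≤ 175·j + 193·(11 − j) = 2123 − 18j. For this to be ≥ 2048 we need j ≤ 4, so at least 11 − 4 = 7 must reach 176.
Exactly 7 works: 7 values at 193 and 4 at 175 total 2051; lower one of the high values by 3 (still ≥ 176) to hit 2048.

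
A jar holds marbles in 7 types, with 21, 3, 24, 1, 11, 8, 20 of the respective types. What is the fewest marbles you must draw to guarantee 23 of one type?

In the worst case you take as many as possible of each type without reaching 23: 21 + 3 + 22 + 1 + 11 + 8 + 20 = 86.
The next one must give 23 of some type, so 86 + 1 = 87.

87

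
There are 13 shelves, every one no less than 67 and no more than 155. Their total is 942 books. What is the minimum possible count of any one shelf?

67

To make one shelf as small as possible, make the other 12 as large as possible.
The other 12 can take up 12 × 155 = 1860 ≥ 942 − 67, so one shelf can sit at its floor of 67.
Achievable: one at 67 and the other 12 totalling 875, which fits since 12 × 67 ≤ 875 ≤ 12 × 155.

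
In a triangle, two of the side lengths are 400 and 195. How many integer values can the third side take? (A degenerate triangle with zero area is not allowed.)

The triangle inequality gives |400 − 195| < c < 400 + 195, i.e. 205 < c < 595.
So c can be any integer from 206 to 594: 389 values.

389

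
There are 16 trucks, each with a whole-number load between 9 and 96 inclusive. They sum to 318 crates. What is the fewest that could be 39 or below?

11

Each value above 39 is at least 40, contributing at least 40 − 9 = 31 above the floor 9.
The sum exceeds the floor total 144 by 174, so at most ⌊174/31⌋ = 5 exceed 39, and at least 11 are ≤ 39.
Exactly 11 works: 11 values at 9 and 5 at 40 total 299; raise one of the low values by 19 (still ≤ 39) to hit 318.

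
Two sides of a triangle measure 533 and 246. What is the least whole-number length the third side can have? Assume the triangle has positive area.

288

The third side must exceed |533 − 246| = 287.
The smallest integer above 287 is 288.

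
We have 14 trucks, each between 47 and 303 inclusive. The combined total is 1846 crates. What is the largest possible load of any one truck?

303

To make one truck as large as possible, make the other 13 as small as possible.
The other 13 contribute at least 13 × 47 = 611, leaving at most 1846 − 611 = 1235.
But each truck is capped at 303, so the maximum is 303.
Achievable: one at 303 and the other 13 totalling 1543, which fits since 13 × 47 ≤ 1543 ≤ 13 × 303.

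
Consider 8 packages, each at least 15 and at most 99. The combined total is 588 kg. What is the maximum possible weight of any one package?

99

To make one package as large as possible, make the other 7 as small as possible.
The other 7 contribute at least 7 × 15 = 105, leaving at most 588 − 105 = 483.
But each package is capped at 99, so the maximum is 99.
Achievable: one at 99 and the other 7 totalling 489, which fits since 7 × 15 ≤ 489 ≤ 7 × 99.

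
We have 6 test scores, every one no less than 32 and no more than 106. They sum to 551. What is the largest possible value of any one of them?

To make one score as large as possible, make the other 5 as small as possible.
The other 5 contribute at least 5 × 32 = 160, leaving at most 551 − 160 = 391.
But each score is capped at 106, so the maximum is 106.
Achievable: one at 106 and the other 5 totalling 445, which fits since 5 × 32 ≤ 445 ≤ 5 × 106.

106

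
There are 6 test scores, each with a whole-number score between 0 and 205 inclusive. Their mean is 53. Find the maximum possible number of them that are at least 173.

1

The total is 6 × 53 = 318.
With k values at 173 or above and the rest at least 0, the sum is at least 0 + 173k.
Since the sum is 318, we need 173k ≤ 318, i.e. k ≤ 1.
k = 1 is achieved by 1 value at 173 and 5 at 0, total 173; add 145 to one value (staying below 173) to reach 318.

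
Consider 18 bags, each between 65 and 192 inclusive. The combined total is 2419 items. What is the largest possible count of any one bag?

192

To make one bag as large as possible, make the other 17 as small as possible.
The other 17 contribute at least 17 × 65 = 1105, leaving at most 2419 − 1105 = 1314.
But each bag is capped at 192, so the maximum is 192.
Achievable: one at 192 and the other 17 totalling 2227, which fits since 17 × 65 ≤ 2227 ≤ 17 × 192.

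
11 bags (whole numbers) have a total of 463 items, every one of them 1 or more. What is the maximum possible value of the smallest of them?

If every one of the 11 were at least 43, the total would be at least 11 × 43 = 473 > 463.
Equality holds with 10 values of 42 and 1 value of 43.

42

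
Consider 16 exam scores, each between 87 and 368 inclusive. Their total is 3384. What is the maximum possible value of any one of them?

368

To make one score as large as possible, make the other 15 as small as possible.
The other 15 contribute at least 15 × 87 = 1305, leaving at most 3384 − 1305 = 2079.
But each score is capped at 368, so the maximum is 368.
Achievable: one at 368 and the other 15 totalling 3016, which fits since 15 × 87 ≤ 3016 ≤ 15 × 368.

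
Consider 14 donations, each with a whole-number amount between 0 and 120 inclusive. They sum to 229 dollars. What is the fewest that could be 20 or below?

4

Each value above 20 is at least 21, contributing at least 21 − 0 = 21 above the floor 0.
The sum exceeds the floor total 0 by 229, so at most ⌊229/21⌋ = 10 exceed 20, and at least 4 are ≤ 20.
Exactly 4 works: 4 values at 0 and 10 at 21 total 210; raise one of the low values by 19 (still ≤ 20) to hit 229.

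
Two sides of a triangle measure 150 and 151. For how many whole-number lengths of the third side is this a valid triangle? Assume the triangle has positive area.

The triangle inequality gives |150 − 151| < c < 150 + 151, i.e. 1 < c < 301.
So c can be any integer from 2 to 300: 299 values.

299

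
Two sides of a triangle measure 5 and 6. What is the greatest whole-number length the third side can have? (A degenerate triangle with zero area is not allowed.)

The third side must be less than 5 + 6 = 11.
The largest integer below 11 is 10.

10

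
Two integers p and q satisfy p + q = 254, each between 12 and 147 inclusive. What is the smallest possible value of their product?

pq = p(254 − p) is concave in p, so over [107, 147] it is minimized at an endpoint.
The extreme feasible split is p = 107, q = 147, giving pq = 15729.

15729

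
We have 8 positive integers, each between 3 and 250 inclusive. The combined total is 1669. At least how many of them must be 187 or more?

3

Each value short of 187 is at most 186, costing at least 250 − 186 = 64 against the maximum total of 2000.
We can afford to lose at most 2000 − 1669 = 331, so at most ⌊331/64⌋ = 5 fall short, and at least 3 are ≥ 187.
Exactly 3 works: 3 values at 250 and 5 at 186 total 1680; lower one of the high values by 11 (still ≥ 187) to hit 1669.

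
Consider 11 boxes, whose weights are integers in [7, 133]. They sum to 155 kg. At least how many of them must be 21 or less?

6

If only k of them are at most 21, the other 11 − k are at least 22, so the total is at least (11 − k)·22 + k·7.
This is ≤ 155, so (11 − k)·22 + 7k ≤ 155, which gives k ≥ 6.
Exactly 6 works: 6 values at 7 and 5 at 22 total 152; raise one of the low values by 3 (still ≤ 21) to hit 155.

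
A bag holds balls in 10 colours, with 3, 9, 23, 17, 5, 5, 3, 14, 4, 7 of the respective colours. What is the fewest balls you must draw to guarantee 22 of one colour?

In the worst case you take as many as possible of each colour without reaching 22: 3 + 9 + 21 + 17 + 5 + 5 + 3 + 14 + 4 + 7 = 88.
The next one must give 22 of some colour, so 88 + 1 = 89.

89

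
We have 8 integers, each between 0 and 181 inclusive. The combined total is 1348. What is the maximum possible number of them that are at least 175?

With k values at 175 or above and the rest at least 0, the sum is at least 0 + 175k.
Since the sum is 1348, we need 175k ≤ 1348, i.e. k ≤ 7.
k = 7 is achieved by 7 values at 175 and 1 at 0, total 1225; add 123 to one value (staying below 175) to reach 1348.

7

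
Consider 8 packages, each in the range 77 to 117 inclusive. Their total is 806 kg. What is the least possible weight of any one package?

77

Minimizing one value means maximizing the remaining 7.
The other 7 can take up 7 × 117 = 819 ≥ 806 − 77, so one package can sit at its floor of 77.
Achievable: one at 77 and the other 7 totalling 729, which fits since 7 × 77 ≤ 729 ≤ 7 × 117.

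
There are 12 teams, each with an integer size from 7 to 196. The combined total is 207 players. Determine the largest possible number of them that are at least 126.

Suppose k of them are at least 126. Those contribute at least 126 each and the other 12 − k at least 7 each.
So the total is at least 126k + 7(12 − k) = 84 + 119k. This must be ≤ 207, giving k ≤ 1.
k = 1 is achieved by 1 value at 126 and 11 at 7, total 203; add 4 to one value (staying below 126) to reach 207.

1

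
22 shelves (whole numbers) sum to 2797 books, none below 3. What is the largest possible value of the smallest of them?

The average is 2797/22 < 128, so some value is ≤ 127.
Taking 19 copies of 127 and 3 copies of 128 gives exactly 2797, so 127 is attained.

127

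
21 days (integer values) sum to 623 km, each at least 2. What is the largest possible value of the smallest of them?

29

The 21 values sum to 623, so their minimum is at most ⌊623/21⌋ = 29.
Equality holds with 7 values of 29 and 14 values of 30.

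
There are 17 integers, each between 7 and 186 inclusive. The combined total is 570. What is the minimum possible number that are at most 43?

5

Let j be the number exceeding 43. Then the total is ≥ 44·j + 7·(17 − j) = 119 + 37j.
So 37j ≤ 451 and j ≤ 12; hence at least 17 − 12 = 5 are ≤ 43.
Exactly 5 works: 5 values at 7 and 12 at 44 total 563; raise one of the low values by 7 (still ≤ 43) to hit 570.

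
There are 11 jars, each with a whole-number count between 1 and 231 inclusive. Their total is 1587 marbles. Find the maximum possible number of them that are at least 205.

7

If k of the values are ≥ 205, the total is ≥ 205k + 1(11 − k).
Setting 205k + 1(11 − k) ≤ 1587 gives 204k ≤ 1576, so k ≤ 7.
k = 7 is achieved by 7 values at 205 and 4 at 1, total 1439; add 148 to one value (staying below 205) to reach 1587.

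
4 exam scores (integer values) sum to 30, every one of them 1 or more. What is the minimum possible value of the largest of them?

If every one of the 4 were at most 7, the total would be at most 4 × 7 = 28 < 30.
Achievable: 2 of them at 8 and 2 at 7 total 30.

8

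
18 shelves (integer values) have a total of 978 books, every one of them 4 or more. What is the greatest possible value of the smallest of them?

The average is 978/18 < 55, so some value is ≤ 54.
Equality holds with 12 values of 54 and 6 values of 55.

54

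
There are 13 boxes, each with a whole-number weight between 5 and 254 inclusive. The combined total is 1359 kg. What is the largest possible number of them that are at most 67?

Suppose k of them are at most 67. Those contribute at most 67 each and the rest at most 254 each.
So the total is at most 67k + 254(13 − k) = 3302 − 187k. This must still be ≥ 1359, so k ≤ 10.
k = 10 is achieved by 10 values at 67 and 3 at 254, total 1432; lower one of the 254's by 73 (still > 67) to reach 1359.

10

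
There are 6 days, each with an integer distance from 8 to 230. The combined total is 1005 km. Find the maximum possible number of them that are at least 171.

Suppose k of them are at least 171. Those contribute at least 171 each and the other 6 − k at least 8 each.
So the total is at least 171k + 8(6 − k) = 48 + 163k. This must be ≤ 1005, giving k ≤ 5.
k = 5 is achieved by 5 values at 171 and 1 at 8, total 863; add 142 to one value (staying below 171) to reach 1005.

5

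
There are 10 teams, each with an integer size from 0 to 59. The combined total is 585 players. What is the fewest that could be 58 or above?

Suppose at most 10 − j of them reach 58; then j values are ≤ 57 and the rest ≤ 59.
The total is then ≤ 57·j + 59·(10 − j) = 590 − 2j. For this to be ≥ 585 we need j ≤ 2, so at least 10 − 2 = 8 must reach 58.
Exactly 8 works: 8 values at 59 and 2 at 57 total 586; lower one of the high values by 1 (still ≥ 58) to hit 585.

8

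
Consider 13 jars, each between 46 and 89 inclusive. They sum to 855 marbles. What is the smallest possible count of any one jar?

46

Minimizing one value means maximizing the remaining 12.
The other 12 can take up 12 × 89 = 1068 ≥ 855 − 46, so one jar can sit at its floor of 46.
Achievable: one at 46 and the other 12 totalling 809, which fits since 12 × 46 ≤ 809 ≤ 12 × 89.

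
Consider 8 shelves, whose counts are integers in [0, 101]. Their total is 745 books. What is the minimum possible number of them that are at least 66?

Each value short of 66 is at most 65, costing at least 101 − 65 = 36 against the maximum total of 808.
We can afford to lose at most 808 − 745 = 63, so at most ⌊63/36⌋ = 1 fall short, and at least 7 are ≥ 66.
Exactly 7 works: 7 values at 101 and 1 at 65 total 772; lower one of the high values by 27 (still ≥ 66) to hit 745.

7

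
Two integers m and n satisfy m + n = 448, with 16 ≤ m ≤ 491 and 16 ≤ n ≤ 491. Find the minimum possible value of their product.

Since m + n is fixed, pushing one of them to its bound minimizes the product.
At the endpoint m = 16, n = 448 − 16 = 432, so mn = 16 × 432 = 6912.

6912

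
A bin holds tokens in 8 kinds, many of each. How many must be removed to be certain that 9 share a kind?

65

In the worst case you draw 8 of each of the 8 kinds: 8 × 8 = 64.
One more forces 9 of some kind, so 64 + 1 = 65.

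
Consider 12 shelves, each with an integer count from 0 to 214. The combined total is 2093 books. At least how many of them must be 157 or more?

4

Each value short of 157 is at most 156, costing at least 214 − 156 = 58 against the maximum total of 2568.
We can afford to lose at most 2568 − 2093 = 475, so at most ⌊475/58⌋ = 8 fall short, and at least 4 are ≥ 157.
Exactly 4 works: 4 values at 214 and 8 at 156 total 2104; lower one of the high values by 11 (still ≥ 157) to hit 2093.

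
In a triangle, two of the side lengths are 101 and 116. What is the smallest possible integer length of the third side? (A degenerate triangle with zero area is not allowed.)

16

The third side must exceed |101 − 116| = 15.
The smallest integer above 15 is 16.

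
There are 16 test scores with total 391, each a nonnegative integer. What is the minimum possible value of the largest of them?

The 16 values sum to 391, so their maximum is at least ⌈391/16⌉ = 25.
Achievable: 7 of them at 25 and 9 at 24 total 391.

25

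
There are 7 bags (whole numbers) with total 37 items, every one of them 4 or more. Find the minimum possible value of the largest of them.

6

The average is 37/7 > 5, so not all 7 can be 5 or less; the largest is ≥ 6.
Achievable: 2 of them at 6 and 5 at 5 total 37.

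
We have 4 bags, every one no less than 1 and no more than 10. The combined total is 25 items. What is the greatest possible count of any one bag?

Maximizing one value means minimizing the remaining 3.
The other 3 contribute at least 3 × 1 = 3, leaving at most 25 − 3 = 22.
But each bag is capped at 10, so the maximum is 10.
Achievable: one at 10 and the other 3 totalling 15, which fits since 3 × 1 ≤ 15 ≤ 3 × 10.

10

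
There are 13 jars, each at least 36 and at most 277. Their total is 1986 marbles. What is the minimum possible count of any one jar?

To make one jar as small as possible, make the other 12 as large as possible.
The other 12 can take up 12 × 277 = 3324 ≥ 1986 − 36, so one jar can sit at its floor of 36.
Achievable: one at 36 and the other 12 totalling 1950, which fits since 12 × 36 ≤ 1950 ≤ 12 × 277.

36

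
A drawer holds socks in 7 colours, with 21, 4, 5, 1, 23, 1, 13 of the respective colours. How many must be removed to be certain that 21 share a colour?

In the worst case you take as many as possible of each colour without reaching 21: 20 + 4 + 5 + 1 + 20 + 1 + 13 = 64.
The next one must give 21 of some colour, so 64 + 1 = 65.

65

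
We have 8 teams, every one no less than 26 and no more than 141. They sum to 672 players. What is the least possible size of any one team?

26

To make one team as small as possible, make the other 7 as large as possible.
The other 7 can take up 7 × 141 = 987 ≥ 672 − 26, so one team can sit at its floor of 26.
Achievable: one at 26 and the other 7 totalling 646, which fits since 7 × 26 ≤ 646 ≤ 7 × 141.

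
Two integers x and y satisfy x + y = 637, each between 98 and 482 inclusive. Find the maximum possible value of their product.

With x + y fixed, xy peaks when the two are closest together.
Taking x = 318 and y = 319 (both in [98, 482]) gives xy = 101442.

101442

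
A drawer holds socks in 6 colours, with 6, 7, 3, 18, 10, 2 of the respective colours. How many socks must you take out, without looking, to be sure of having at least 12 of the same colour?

40

In the worst case you take as many as possible of each colour without reaching 12: 6 + 7 + 3 + 11 + 10 + 2 = 39.
The next one must give 12 of some colour, so 39 + 1 = 40.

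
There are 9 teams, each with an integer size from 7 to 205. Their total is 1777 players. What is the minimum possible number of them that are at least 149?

8

Suppose at most 9 − j of them reach 149; then j values are ≤ 148 and the rest ≤ 205.
The total is then ≤ 148·j + 205·(9 − j) = 1845 − 57j. For this to be ≥ 1777 we need j ≤ 1, so at least 9 − 1 = 8 must reach 149.
Exactly 8 works: 8 values at 205 and 1 at 148 total 1788; lower one of the high values by 11 (still ≥ 149) to hit 1777.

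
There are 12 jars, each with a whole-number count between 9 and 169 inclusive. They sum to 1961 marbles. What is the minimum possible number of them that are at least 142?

10

If only k of them are at least 142, the other 12 − k are at most 141, so the total is at most k·169 + (12 − k)·141.
This must reach 1961, so k·169 + (12 − k)·141 ≥ 1961, giving k ≥ 10.
Exactly 10 works: 10 values at 169 and 2 at 141 total 1972; lower one of the high values by 11 (still ≥ 142) to hit 1961.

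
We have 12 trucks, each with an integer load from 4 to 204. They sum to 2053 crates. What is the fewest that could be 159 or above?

4

Suppose at most 12 − j of them reach 159; then j values are ≤ 158 and the rest ≤ 204.
The total is then ≤ 158·j + 204·(12 − j) = 2448 − 46j. For this to be ≥ 2053 we need j ≤ 8, so at least 12 − 8 = 4 must reach 159.
Exactly 4 works: 4 values at 204 and 8 at 158 total 2080; lower one of the high values by 27 (still ≥ 159) to hit 2053.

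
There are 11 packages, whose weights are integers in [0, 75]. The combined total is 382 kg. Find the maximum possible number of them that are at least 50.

7

If k of the values are ≥ 50, the total is ≥ 50k + 0(11 − k).
Setting 50k + 0(11 − k) ≤ 382 gives 50k ≤ 382, so k ≤ 7.
k = 7 is achieved by 7 values at 50 and 4 at 0, total 350; add 32 to one value (staying below 50) to reach 382.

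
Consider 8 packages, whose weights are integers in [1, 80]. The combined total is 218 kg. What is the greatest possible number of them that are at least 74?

2

Suppose k of them are at least 74. Those contribute at least 74 each and the other 8 − k at least 1 each.
So the total is at least 74k + 1(8 − k) = 8 + 73k. This must be ≤ 218, giving k ≤ 2.
k = 2 is achieved by 2 values at 74 and 6 at 1, total 154; add 64 to one value (staying below 74) to reach 218.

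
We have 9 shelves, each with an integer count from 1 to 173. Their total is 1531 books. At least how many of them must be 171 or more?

1

Suppose at most 9 − j of them reach 171; then j values are ≤ 170 and the rest ≤ 173.
The total is then ≤ 170·j + 173·(9 − j) = 1557 − 3j. For this to be ≥ 1531 we need j ≤ 8, so at least 9 − 8 = 1 must reach 171.
Exactly 1 works: 1 value at 173 and 8 at 170 total 1533; lower one of the high values by 2 (still ≥ 171) to hit 1531.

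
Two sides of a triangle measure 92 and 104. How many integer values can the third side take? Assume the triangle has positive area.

The triangle inequality gives |92 − 104| < c < 92 + 104, i.e. 12 < c < 196.
So c can be any integer from 13 to 195: 183 values.

183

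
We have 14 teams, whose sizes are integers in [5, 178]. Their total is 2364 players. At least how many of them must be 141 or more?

If only k of them are at least 141, the other 14 − k are at most 140, so the total is at most k·178 + (14 − k)·140.
This must reach 2364, so k·178 + (14 − k)·140 ≥ 2364, giving k ≥ 11.
Exactly 11 works: 11 values at 178 and 3 at 140 total 2378; lower one of the high values by 14 (still ≥ 141) to hit 2364.

11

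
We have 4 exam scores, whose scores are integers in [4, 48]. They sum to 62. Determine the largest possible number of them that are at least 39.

If k of the values are ≥ 39, the total is ≥ 39k + 4(4 − k).
Setting 39k + 4(4 − k) ≤ 62 gives 35k ≤ 46, so k ≤ 1.
k = 1 is achieved by 1 value at 39 and 3 at 4, total 51; add 11 to one value (staying below 39) to reach 62.

1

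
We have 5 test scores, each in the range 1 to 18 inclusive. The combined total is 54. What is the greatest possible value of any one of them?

18

Maximizing one value means minimizing the remaining 4.
The other 4 contribute at least 4 × 1 = 4, leaving at most 54 − 4 = 50.
But each score is capped at 18, so the maximum is 18.
Achievable: one at 18 and the other 4 totalling 36, which fits since 4 × 1 ≤ 36 ≤ 4 × 18.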